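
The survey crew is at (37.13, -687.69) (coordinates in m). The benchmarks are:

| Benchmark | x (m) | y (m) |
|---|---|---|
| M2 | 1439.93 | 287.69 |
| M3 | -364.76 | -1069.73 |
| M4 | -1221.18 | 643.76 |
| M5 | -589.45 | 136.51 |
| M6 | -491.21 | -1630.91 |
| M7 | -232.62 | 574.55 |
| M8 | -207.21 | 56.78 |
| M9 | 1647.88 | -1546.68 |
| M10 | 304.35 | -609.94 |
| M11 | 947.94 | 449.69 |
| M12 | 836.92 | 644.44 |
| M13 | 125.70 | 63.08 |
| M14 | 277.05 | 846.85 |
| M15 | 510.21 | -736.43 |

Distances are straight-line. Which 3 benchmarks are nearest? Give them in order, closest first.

Distances from (37.13, -687.69):
M2: 1708.57 m
M3: 554.50 m
M4: 1831.97 m
M5: 1035.33 m
M6: 1081.11 m
M7: 1290.74 m
M8: 783.54 m
M9: 1825.48 m
M10: 278.30 m
M11: 1457.12 m
M12: 1553.78 m
M13: 755.98 m
M14: 1553.18 m
M15: 475.58 m
Sorted: M10 (278.30 m) < M15 (475.58 m) < M3 (554.50 m) < M13 (755.98 m) < M8 (783.54 m) < …

M10, M15, M3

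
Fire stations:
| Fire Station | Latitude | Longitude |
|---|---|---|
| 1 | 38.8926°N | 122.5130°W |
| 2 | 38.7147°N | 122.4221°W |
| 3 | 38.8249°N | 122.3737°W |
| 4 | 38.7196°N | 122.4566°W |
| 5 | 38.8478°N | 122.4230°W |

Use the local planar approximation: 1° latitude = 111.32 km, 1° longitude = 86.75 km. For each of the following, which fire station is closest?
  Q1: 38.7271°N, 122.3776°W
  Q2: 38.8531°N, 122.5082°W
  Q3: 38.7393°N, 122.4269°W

Q1→2; Q2→1; Q3→2

Q1 at 38.7271°N, 122.3776°W:
  1: √((0.1655·111.32)² + (-0.1354·86.75)²) = √(339.423878 + 137.967341) = 21.8493 km
  2: √((-0.0124·111.32)² + (-0.0445·86.75)²) = √(1.905416 + 14.902495) = 4.0997 km
  3: √((0.0978·111.32)² + (0.0039·86.75)²) = √(118.528859 + 0.114464) = 10.8924 km
  4: √((-0.0075·111.32)² + (-0.0790·86.75)²) = √(0.697058 + 46.967036) = 6.9039 km
  5: √((0.1207·111.32)² + (-0.0454·86.75)²) = √(180.534803 + 15.511388) = 14.0016 km
  → nearest: 2 (4.0997 km)
Q2 at 38.8531°N, 122.5082°W:
  1: √((0.0395·111.32)² + (-0.0048·86.75)²) = √(19.334840 + 0.173389) = 4.4168 km
  2: √((-0.1384·111.32)² + (0.0861·86.75)²) = √(237.366035 + 55.788575) = 17.1218 km
  3: √((-0.0282·111.32)² + (0.1345·86.75)²) = √(9.854727 + 136.139307) = 12.0828 km
  4: √((-0.1335·111.32)² + (0.0516·86.75)²) = √(220.855860 + 20.037262) = 15.5207 km
  5: √((-0.0053·111.32)² + (0.0852·86.75)²) = √(0.348095 + 54.628359) = 7.4146 km
  → nearest: 1 (4.4168 km)
Q3 at 38.7393°N, 122.4269°W:
  1: √((0.1533·111.32)² + (-0.0861·86.75)²) = √(291.226375 + 55.788575) = 18.6283 km
  2: √((-0.0246·111.32)² + (0.0048·86.75)²) = √(7.499229 + 0.173389) = 2.7699 km
  3: √((0.0856·111.32)² + (0.0532·86.75)²) = √(90.801689 + 21.299148) = 10.5878 km
  4: √((-0.0197·111.32)² + (-0.0297·86.75)²) = √(4.809267 + 6.638223) = 3.3834 km
  5: √((0.1085·111.32)² + (0.0039·86.75)²) = √(145.883398 + 0.114464) = 12.0830 km
  → nearest: 2 (2.7699 km)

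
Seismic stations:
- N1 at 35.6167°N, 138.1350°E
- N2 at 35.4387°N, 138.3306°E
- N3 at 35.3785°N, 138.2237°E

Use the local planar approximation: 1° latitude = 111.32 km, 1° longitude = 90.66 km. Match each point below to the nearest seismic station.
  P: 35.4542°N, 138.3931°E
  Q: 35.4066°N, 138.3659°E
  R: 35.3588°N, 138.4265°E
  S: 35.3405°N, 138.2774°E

P→N2; Q→N2; R→N2; S→N3

P at 35.4542°N, 138.3931°E:
  N1: √((0.1625·111.32)² + (-0.2581·90.66)²) = √(327.230010 + 547.529393) = 29.5763 km
  N2: √((-0.0155·111.32)² + (-0.0625·90.66)²) = √(2.977212 + 32.106389) = 5.9231 km
  N3: √((-0.0757·111.32)² + (-0.1694·90.66)²) = √(71.013048 + 235.862144) = 17.5179 km
  → nearest: N2 (5.9231 km)
Q at 35.4066°N, 138.3659°E:
  N1: √((0.2101·111.32)² + (-0.2309·90.66)²) = √(547.014074 + 438.206984) = 31.3882 km
  N2: √((0.0321·111.32)² + (-0.0353·90.66)²) = √(12.768987 + 10.241907) = 4.7970 km
  N3: √((-0.0281·111.32)² + (-0.1422·90.66)²) = √(9.784960 + 166.199848) = 13.2659 km
  → nearest: N2 (4.7970 km)
R at 35.3588°N, 138.4265°E:
  N1: √((0.2579·111.32)² + (-0.2915·90.66)²) = √(824.231256 + 698.406942) = 39.0210 km
  N2: √((0.0799·111.32)² + (-0.0959·90.66)²) = √(79.111561 + 75.590748) = 12.4379 km
  N3: √((0.0197·111.32)² + (-0.2028·90.66)²) = √(4.809267 + 338.039407) = 18.5162 km
  → nearest: N2 (12.4379 km)
S at 35.3405°N, 138.2774°E:
  N1: √((0.2762·111.32)² + (-0.1424·90.66)²) = √(945.352428 + 166.667687) = 33.3470 km
  N2: √((0.0982·111.32)² + (0.0532·90.66)²) = √(119.500403 + 23.262409) = 11.9483 km
  N3: √((0.0380·111.32)² + (-0.0537·90.66)²) = √(17.894254 + 23.701728) = 6.4495 km
  → nearest: N3 (6.4495 km)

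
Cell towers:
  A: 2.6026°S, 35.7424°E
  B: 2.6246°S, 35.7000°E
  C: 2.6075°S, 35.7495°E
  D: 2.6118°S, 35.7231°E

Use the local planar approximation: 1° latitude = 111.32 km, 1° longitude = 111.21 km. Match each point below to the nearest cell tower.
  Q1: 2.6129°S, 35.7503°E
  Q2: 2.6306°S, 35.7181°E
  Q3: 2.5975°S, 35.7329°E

Q1→C; Q2→B; Q3→A

Q1 at 2.6129°S, 35.7503°E:
  A: √((0.0103·111.32)² + (-0.0079·111.21)²) = √(1.314682 + 0.771866) = 1.4445 km
  B: √((-0.0117·111.32)² + (-0.0503·111.21)²) = √(1.696360 + 31.291303) = 5.7435 km
  C: √((0.0054·111.32)² + (-0.0008·111.21)²) = √(0.361355 + 0.007915) = 0.6077 km
  D: √((0.0011·111.32)² + (-0.0272·111.21)²) = √(0.014994 + 9.150093) = 3.0274 km
  → nearest: C (0.6077 km)
Q2 at 2.6306°S, 35.7181°E:
  A: √((0.0280·111.32)² + (0.0243·111.21)²) = √(9.715440 + 7.302982) = 4.1253 km
  B: √((0.0060·111.32)² + (-0.0181·111.21)²) = √(0.446117 + 4.051770) = 2.1208 km
  C: √((0.0231·111.32)² + (0.0314·111.21)²) = √(6.612571 + 12.194022) = 4.3367 km
  D: √((0.0188·111.32)² + (0.0050·111.21)²) = √(4.379879 + 0.309192) = 2.1654 km
  → nearest: B (2.1208 km)
Q3 at 2.5975°S, 35.7329°E:
  A: √((-0.0051·111.32)² + (0.0095·111.21)²) = √(0.322320 + 1.116182) = 1.1994 km
  B: √((-0.0271·111.32)² + (-0.0329·111.21)²) = √(9.100913 + 13.386883) = 4.7421 km
  C: √((-0.0100·111.32)² + (0.0166·111.21)²) = √(1.239214 + 3.408034) = 2.1557 km
  D: √((-0.0143·111.32)² + (-0.0098·111.21)²) = √(2.534069 + 1.187790) = 1.9292 km
  → nearest: A (1.1994 km)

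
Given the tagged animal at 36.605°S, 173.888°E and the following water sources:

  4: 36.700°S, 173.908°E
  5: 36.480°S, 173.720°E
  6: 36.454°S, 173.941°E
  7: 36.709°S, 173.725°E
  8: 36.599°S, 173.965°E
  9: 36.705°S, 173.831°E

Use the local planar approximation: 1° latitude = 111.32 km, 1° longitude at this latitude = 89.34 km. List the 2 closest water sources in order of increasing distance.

8, 4

Distances from 36.605°S, 173.888°E:
4: √((-0.095·111.32)² + (0.020·89.34)²) = √(111.83909 + 3.19265) = 10.725 km
5: √((0.125·111.32)² + (-0.168·89.34)²) = √(193.62722 + 225.27368) = 20.467 km
6: √((0.151·111.32)² + (0.053·89.34)²) = √(282.55324 + 22.42041) = 17.463 km
7: √((-0.104·111.32)² + (-0.163·89.34)²) = √(134.03341 + 212.06408) = 18.604 km
8: √((0.006·111.32)² + (0.077·89.34)²) = √(0.44612 + 47.32312) = 6.912 km
9: √((-0.100·111.32)² + (-0.057·89.34)²) = √(123.92142 + 25.93233) = 12.241 km
Sorted: 8 (6.912 km) < 4 (10.725 km) < 9 (12.241 km) < 6 (17.463 km) < …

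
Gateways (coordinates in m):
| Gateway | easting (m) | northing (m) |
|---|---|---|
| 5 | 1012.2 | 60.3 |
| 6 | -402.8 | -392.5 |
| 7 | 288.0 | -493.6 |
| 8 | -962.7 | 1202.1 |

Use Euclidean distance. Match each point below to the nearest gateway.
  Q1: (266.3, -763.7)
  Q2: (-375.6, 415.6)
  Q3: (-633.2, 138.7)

Q1→7; Q2→6; Q3→6

Q1 at (266.3, -763.7):
  5: √((745.9)² + (824.0)²) = √(556366.810 + 678976.000) = 1111.5 m
  6: √((-669.1)² + (371.2)²) = √(447694.810 + 137789.440) = 765.2 m
  7: √((21.7)² + (270.1)²) = √(470.890 + 72954.010) = 271.0 m
  8: √((-1229.0)² + (1965.8)²) = √(1510441.000 + 3864369.640) = 2318.4 m
  → nearest: 7 (271.0 m)
Q2 at (-375.6, 415.6):
  5: √((1387.8)² + (-355.3)²) = √(1925988.840 + 126238.090) = 1432.6 m
  6: √((-27.2)² + (-808.1)²) = √(739.840 + 653025.610) = 808.6 m
  7: √((663.6)² + (-909.2)²) = √(440364.960 + 826644.640) = 1125.6 m
  8: √((-587.1)² + (786.5)²) = √(344686.410 + 618582.250) = 981.5 m
  → nearest: 6 (808.6 m)
Q3 at (-633.2, 138.7):
  5: √((1645.4)² + (-78.4)²) = √(2707341.160 + 6146.560) = 1647.3 m
  6: √((230.4)² + (-531.2)²) = √(53084.160 + 282173.440) = 579.0 m
  7: √((921.2)² + (-632.3)²) = √(848609.440 + 399803.290) = 1117.3 m
  8: √((-329.5)² + (1063.4)²) = √(108570.250 + 1130819.560) = 1113.3 m
  → nearest: 6 (579.0 m)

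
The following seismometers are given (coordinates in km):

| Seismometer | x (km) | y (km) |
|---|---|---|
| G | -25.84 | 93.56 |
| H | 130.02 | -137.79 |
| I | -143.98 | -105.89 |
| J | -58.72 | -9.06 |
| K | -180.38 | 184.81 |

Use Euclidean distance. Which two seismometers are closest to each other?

G and J

Pairwise distances:
G–H: 278.95 km
G–I: 231.81 km
G–J: 107.76 km
G–K: 179.47 km
H–I: 275.85 km
H–J: 228.46 km
H–K: 447.68 km
I–J: 129.02 km
I–K: 292.97 km
J–K: 228.88 km
Closest pair: G–J at 107.76 km.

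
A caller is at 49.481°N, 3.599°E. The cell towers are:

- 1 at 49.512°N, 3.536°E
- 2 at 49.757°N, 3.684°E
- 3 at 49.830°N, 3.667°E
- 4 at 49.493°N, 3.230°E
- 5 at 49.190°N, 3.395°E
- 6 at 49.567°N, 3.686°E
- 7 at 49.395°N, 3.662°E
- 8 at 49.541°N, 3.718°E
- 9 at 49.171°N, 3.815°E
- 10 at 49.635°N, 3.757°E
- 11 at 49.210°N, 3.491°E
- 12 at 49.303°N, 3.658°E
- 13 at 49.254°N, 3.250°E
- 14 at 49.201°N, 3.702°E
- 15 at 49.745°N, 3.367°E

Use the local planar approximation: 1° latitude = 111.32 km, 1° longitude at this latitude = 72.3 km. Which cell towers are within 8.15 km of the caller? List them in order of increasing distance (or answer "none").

1

Distances from 49.481°N, 3.599°E:
1: 5.715 km
2: 31.333 km
3: 39.161 km
4: 26.712 km
5: 35.594 km
6: 11.455 km
7: 10.602 km
8: 10.892 km
9: 37.878 km
10: 20.601 km
11: 31.162 km
12: 20.269 km
13: 35.711 km
14: 32.047 km
15: 33.838 km
Threshold 8.15 km: 1 (5.715 km) is within range.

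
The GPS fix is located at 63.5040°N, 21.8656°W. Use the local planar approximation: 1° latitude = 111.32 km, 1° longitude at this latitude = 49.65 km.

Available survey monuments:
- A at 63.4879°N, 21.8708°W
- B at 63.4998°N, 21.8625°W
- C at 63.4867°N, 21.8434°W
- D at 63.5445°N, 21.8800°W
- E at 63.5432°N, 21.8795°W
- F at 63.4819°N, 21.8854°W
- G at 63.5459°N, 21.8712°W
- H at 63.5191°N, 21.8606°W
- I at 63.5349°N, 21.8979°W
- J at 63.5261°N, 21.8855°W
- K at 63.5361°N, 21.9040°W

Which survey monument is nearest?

B

Distances from 63.5040°N, 21.8656°W:
A: 1.8108 km
B: 0.4922 km
C: 2.2190 km
D: 4.5648 km
E: 4.4180 km
F: 2.6493 km
G: 4.6726 km
H: 1.6992 km
I: 3.7953 km
J: 2.6512 km
K: 4.0502 km
Minimum: B at 0.4922 km.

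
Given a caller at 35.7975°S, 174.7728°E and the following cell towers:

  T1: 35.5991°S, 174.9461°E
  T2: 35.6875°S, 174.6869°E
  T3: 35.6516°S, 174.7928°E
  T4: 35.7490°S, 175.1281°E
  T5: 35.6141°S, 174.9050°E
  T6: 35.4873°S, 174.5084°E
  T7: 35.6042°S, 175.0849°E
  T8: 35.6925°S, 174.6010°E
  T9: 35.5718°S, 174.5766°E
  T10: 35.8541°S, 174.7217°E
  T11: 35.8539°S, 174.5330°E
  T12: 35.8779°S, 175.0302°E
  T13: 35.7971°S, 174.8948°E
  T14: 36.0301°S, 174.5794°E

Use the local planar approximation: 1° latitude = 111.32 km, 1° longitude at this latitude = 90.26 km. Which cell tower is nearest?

T10

Distances from 35.7975°S, 174.7728°E:
T1: √((0.1984·111.32)² + (0.1733·90.26)²) = √(487.786449 + 244.673978) = 27.0640 km
T2: √((0.1100·111.32)² + (-0.0859·90.26)²) = √(149.944923 + 60.114188) = 14.4934 km
T3: √((0.1459·111.32)² + (0.0200·90.26)²) = √(263.789181 + 3.258747) = 16.3416 km
T4: √((0.0485·111.32)² + (0.3553·90.26)²) = √(29.149417 + 1028.445005) = 32.5207 km
T5: √((0.1834·111.32)² + (0.1322·90.26)²) = √(416.816649 + 142.381502) = 23.6474 km
T6: √((0.3102·111.32)² + (-0.2644·90.26)²) = √(1192.422006 + 569.526006) = 41.9756 km
T7: √((0.1933·111.32)² + (0.3121·90.26)²) = √(463.031038 + 793.557126) = 35.4484 km
T8: √((0.1050·111.32)² + (-0.1718·90.26)²) = √(136.623370 + 240.456752) = 19.4186 km
T9: √((0.2257·111.32)² + (-0.1962·90.26)²) = √(631.261806 + 313.609106) = 30.7388 km
T10: √((-0.0566·111.32)² + (-0.0511·90.26)²) = √(39.698972 + 21.273182) = 7.8085 km
T11: √((-0.0564·111.32)² + (-0.2398·90.26)²) = √(39.418909 + 468.477800) = 22.5366 km
T12: √((-0.0804·111.32)² + (0.2574·90.26)²) = √(80.104791 + 539.768758) = 24.8973 km
T13: √((0.0004·111.32)² + (0.1220·90.26)²) = √(0.001983 + 121.257977) = 11.0118 km
T14: √((-0.2326·111.32)² + (-0.1934·90.26)²) = √(670.449106 + 304.721851) = 31.2277 km
Minimum: T10 at 7.8085 km.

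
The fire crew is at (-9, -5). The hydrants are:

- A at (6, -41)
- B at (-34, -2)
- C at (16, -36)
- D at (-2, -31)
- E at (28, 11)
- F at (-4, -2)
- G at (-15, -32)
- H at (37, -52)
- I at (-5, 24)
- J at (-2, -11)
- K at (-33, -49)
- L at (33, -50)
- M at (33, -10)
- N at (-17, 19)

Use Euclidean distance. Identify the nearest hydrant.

Distances from (-9, -5):
A: √((15)² + (-36)²) = √(225.000 + 1296.000) = 39.0
B: √((-25)² + (3)²) = √(625.000 + 9.000) = 25.2
C: √((25)² + (-31)²) = √(625.000 + 961.000) = 39.8
D: √((7)² + (-26)²) = √(49.000 + 676.000) = 26.9
E: √((37)² + (16)²) = √(1369.000 + 256.000) = 40.3
F: √((5)² + (3)²) = √(25.000 + 9.000) = 5.8
G: √((-6)² + (-27)²) = √(36.000 + 729.000) = 27.7
H: √((46)² + (-47)²) = √(2116.000 + 2209.000) = 65.8
I: √((4)² + (29)²) = √(16.000 + 841.000) = 29.3
J: √((7)² + (-6)²) = √(49.000 + 36.000) = 9.2
K: √((-24)² + (-44)²) = √(576.000 + 1936.000) = 50.1
L: √((42)² + (-45)²) = √(1764.000 + 2025.000) = 61.6
M: √((42)² + (-5)²) = √(1764.000 + 25.000) = 42.3
N: √((-8)² + (24)²) = √(64.000 + 576.000) = 25.3
Minimum: F at 5.8.

F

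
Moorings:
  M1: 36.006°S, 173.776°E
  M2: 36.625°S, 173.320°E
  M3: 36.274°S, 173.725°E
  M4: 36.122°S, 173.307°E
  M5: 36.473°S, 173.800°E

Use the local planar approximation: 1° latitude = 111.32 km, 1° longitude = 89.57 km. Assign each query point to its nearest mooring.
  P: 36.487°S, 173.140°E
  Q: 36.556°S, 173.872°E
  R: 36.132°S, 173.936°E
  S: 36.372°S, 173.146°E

P at 36.487°S, 173.140°E:
  M1: √((0.481·111.32)² + (0.636·89.57)²) = √(2867.05846 + 3245.18440) = 78.181 km
  M2: √((-0.138·111.32)² + (0.180·89.57)²) = √(235.99596 + 259.93823) = 22.270 km
  M3: √((0.213·111.32)² + (0.585·89.57)²) = √(562.21911 + 2745.59756) = 57.514 km
  M4: √((0.365·111.32)² + (0.167·89.57)²) = √(1650.94317 + 223.74745) = 43.298 km
  M5: √((0.014·111.32)² + (0.660·89.57)²) = √(2.42886 + 3494.72510) = 59.137 km
  → nearest: M2 (22.270 km)
Q at 36.556°S, 173.872°E:
  M1: √((0.550·111.32)² + (-0.096·89.57)²) = √(3748.62308 + 73.93799) = 61.827 km
  M2: √((-0.069·111.32)² + (-0.552·89.57)²) = √(58.99899 + 2444.57465) = 50.036 km
  M3: √((0.282·111.32)² + (-0.147·89.57)²) = √(985.47273 + 173.36436) = 34.042 km
  M4: √((0.434·111.32)² + (-0.565·89.57)²) = √(2334.13437 + 2561.07351) = 69.966 km
  M5: √((0.083·111.32)² + (-0.072·89.57)²) = √(85.36947 + 41.59012) = 11.268 km
  → nearest: M5 (11.268 km)
R at 36.132°S, 173.936°E:
  M1: √((0.126·111.32)² + (-0.160·89.57)²) = √(196.73765 + 205.38329) = 20.053 km
  M2: √((-0.493·111.32)² + (-0.616·89.57)²) = √(3011.89782 + 3044.29387) = 77.822 km
  M3: √((-0.142·111.32)² + (-0.211·89.57)²) = √(249.87516 + 357.18241) = 24.639 km
  M4: √((0.010·111.32)² + (-0.629·89.57)²) = √(1.23921 + 3174.14264) = 56.351 km
  M5: √((-0.341·111.32)² + (-0.136·89.57)²) = √(1440.97071 + 148.38943) = 39.867 km
  → nearest: M1 (20.053 km)
S at 36.372°S, 173.146°E:
  M1: √((0.366·111.32)² + (0.630·89.57)²) = √(1660.00183 + 3184.24333) = 69.601 km
  M2: √((-0.253·111.32)² + (0.174·89.57)²) = √(793.20864 + 242.89784) = 32.189 km
  M3: √((0.098·111.32)² + (0.579·89.57)²) = √(119.01414 + 2689.56643) = 52.996 km
  M4: √((0.250·111.32)² + (0.161·89.57)²) = √(774.50890 + 207.95861) = 31.344 km
  M5: √((-0.101·111.32)² + (0.654·89.57)²) = √(126.41224 + 3431.47347) = 59.648 km
  → nearest: M4 (31.344 km)

P→M2; Q→M5; R→M1; S→M4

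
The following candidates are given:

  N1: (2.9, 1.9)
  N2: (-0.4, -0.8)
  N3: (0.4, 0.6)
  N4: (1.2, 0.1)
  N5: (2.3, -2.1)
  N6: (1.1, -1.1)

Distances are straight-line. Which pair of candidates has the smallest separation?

N3 and N4

Pairwise distances:
N1–N2: √((-3.3)² + (-2.7)²) = √(10.89000 + 7.29000) = 4.264
N1–N3: √((-2.5)² + (-1.3)²) = √(6.25000 + 1.69000) = 2.818
N1–N4: √((-1.7)² + (-1.8)²) = √(2.89000 + 3.24000) = 2.476
N1–N5: √((-0.6)² + (-4.0)²) = √(0.36000 + 16.00000) = 4.045
N1–N6: √((-1.8)² + (-3.0)²) = √(3.24000 + 9.00000) = 3.499
N2–N3: √((0.8)² + (1.4)²) = √(0.64000 + 1.96000) = 1.612
N2–N4: √((1.6)² + (0.9)²) = √(2.56000 + 0.81000) = 1.836
N2–N5: √((2.7)² + (-1.3)²) = √(7.29000 + 1.69000) = 2.997
N2–N6: √((1.5)² + (-0.3)²) = √(2.25000 + 0.09000) = 1.530
N3–N4: √((0.8)² + (-0.5)²) = √(0.64000 + 0.25000) = 0.943
N3–N5: √((1.9)² + (-2.7)²) = √(3.61000 + 7.29000) = 3.302
N3–N6: √((0.7)² + (-1.7)²) = √(0.49000 + 2.89000) = 1.838
N4–N5: √((1.1)² + (-2.2)²) = √(1.21000 + 4.84000) = 2.460
N4–N6: √((-0.1)² + (-1.2)²) = √(0.01000 + 1.44000) = 1.204
N5–N6: √((-1.2)² + (1.0)²) = √(1.44000 + 1.00000) = 1.562
Closest pair: N3–N4 at 0.943.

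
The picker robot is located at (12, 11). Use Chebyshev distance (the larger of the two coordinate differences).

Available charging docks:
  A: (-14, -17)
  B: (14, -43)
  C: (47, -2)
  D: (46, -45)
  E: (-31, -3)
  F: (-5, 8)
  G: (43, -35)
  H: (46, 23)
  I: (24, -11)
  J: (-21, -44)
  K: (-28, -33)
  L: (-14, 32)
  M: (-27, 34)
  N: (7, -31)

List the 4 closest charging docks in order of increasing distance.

Distances from (12, 11):
A: max(|-26|, |-28|) = 28
B: max(|2|, |-54|) = 54
C: max(|35|, |-13|) = 35
D: max(|34|, |-56|) = 56
E: max(|-43|, |-14|) = 43
F: max(|-17|, |-3|) = 17
G: max(|31|, |-46|) = 46
H: max(|34|, |12|) = 34
I: max(|12|, |-22|) = 22
J: max(|-33|, |-55|) = 55
K: max(|-40|, |-44|) = 44
L: max(|-26|, |21|) = 26
M: max(|-39|, |23|) = 39
N: max(|-5|, |-42|) = 42
Sorted: F (17) < I (22) < L (26) < A (28) < H (34) < C (35) < …

F, I, L, A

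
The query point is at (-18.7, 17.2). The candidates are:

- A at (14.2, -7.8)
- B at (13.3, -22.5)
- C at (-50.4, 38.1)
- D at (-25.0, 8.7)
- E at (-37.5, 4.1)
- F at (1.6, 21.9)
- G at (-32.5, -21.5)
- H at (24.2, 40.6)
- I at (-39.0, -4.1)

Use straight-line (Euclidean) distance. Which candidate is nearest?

D

Distances from (-18.7, 17.2):
A: √((32.9)² + (-25.0)²) = √(1082.410 + 625.000) = 41.3
B: √((32.0)² + (-39.7)²) = √(1024.000 + 1576.090) = 51.0
C: √((-31.7)² + (20.9)²) = √(1004.890 + 436.810) = 38.0
D: √((-6.3)² + (-8.5)²) = √(39.690 + 72.250) = 10.6
E: √((-18.8)² + (-13.1)²) = √(353.440 + 171.610) = 22.9
F: √((20.3)² + (4.7)²) = √(412.090 + 22.090) = 20.8
G: √((-13.8)² + (-38.7)²) = √(190.440 + 1497.690) = 41.1
H: √((42.9)² + (23.4)²) = √(1840.410 + 547.560) = 48.9
I: √((-20.3)² + (-21.3)²) = √(412.090 + 453.690) = 29.4
Minimum: D at 10.6.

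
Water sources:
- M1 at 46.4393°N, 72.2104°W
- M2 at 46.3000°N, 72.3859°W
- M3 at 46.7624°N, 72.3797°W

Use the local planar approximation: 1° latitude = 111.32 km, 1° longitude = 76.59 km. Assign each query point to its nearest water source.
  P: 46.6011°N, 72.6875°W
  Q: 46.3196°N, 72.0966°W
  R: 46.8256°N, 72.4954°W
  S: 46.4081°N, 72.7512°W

P→M3; Q→M1; R→M3; S→M2

P at 46.6011°N, 72.6875°W:
  M1: √((-0.1618·111.32)² + (0.4771·76.59)²) = √(324.416870 + 1335.251185) = 40.7390 km
  M2: √((-0.3011·111.32)² + (0.3016·76.59)²) = √(1123.486624 + 533.588933) = 40.7072 km
  M3: √((0.1613·111.32)² + (0.3078·76.59)²) = √(322.414919 + 555.752430) = 29.6339 km
  → nearest: M3 (29.6339 km)
Q at 46.3196°N, 72.0966°W:
  M1: √((0.1197·111.32)² + (-0.1138·76.59)²) = √(177.555732 + 75.967645) = 15.9224 km
  M2: √((-0.0196·111.32)² + (-0.2893·76.59)²) = √(4.760565 + 490.954230) = 22.2647 km
  M3: √((0.4428·111.32)² + (-0.2831·76.59)²) = √(2429.750162 + 470.136400) = 53.8506 km
  → nearest: M1 (15.9224 km)
R at 46.8256°N, 72.4954°W:
  M1: √((-0.3863·111.32)² + (0.2850·76.59)²) = √(1849.250785 + 476.468132) = 48.2257 km
  M2: √((-0.5256·111.32)² + (0.1095·76.59)²) = √(3423.395760 + 70.335143) = 59.1078 km
  M3: √((-0.0632·111.32)² + (0.1157·76.59)²) = √(49.497191 + 78.525527) = 11.3147 km
  → nearest: M3 (11.3147 km)
S at 46.4081°N, 72.7512°W:
  M1: √((0.0312·111.32)² + (0.5408·76.59)²) = √(12.063007 + 1715.605796) = 41.5652 km
  M2: √((-0.1081·111.32)² + (0.3653·76.59)²) = √(144.809743 + 782.786782) = 30.4565 km
  M3: √((0.3543·111.32)² + (0.3715·76.59)²) = √(1555.566923 + 809.583737) = 48.6328 km
  → nearest: M2 (30.4565 km)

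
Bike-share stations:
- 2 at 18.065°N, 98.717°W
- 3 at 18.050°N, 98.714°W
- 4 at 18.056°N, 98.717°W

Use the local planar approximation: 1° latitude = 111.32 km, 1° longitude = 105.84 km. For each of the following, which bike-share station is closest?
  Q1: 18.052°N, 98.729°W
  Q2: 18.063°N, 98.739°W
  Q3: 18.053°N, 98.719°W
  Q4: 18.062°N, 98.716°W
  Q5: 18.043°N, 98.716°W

Q1 at 18.052°N, 98.729°W:
  2: 1.925455 km
  3: 1.603135 km
  4: 1.345874 km
  → nearest: 4 (1.345874 km)
Q2 at 18.063°N, 98.739°W:
  2: 2.339100 km
  3: 3.015889 km
  4: 2.455409 km
  → nearest: 2 (2.339100 km)
Q3 at 18.053°N, 98.719°W:
  2: 1.352508 km
  3: 0.625765 km
  4: 0.395396 km
  → nearest: 4 (0.395396 km)
Q4 at 18.062°N, 98.716°W:
  2: 0.350330 km
  3: 1.352508 km
  4: 0.676254 km
  → nearest: 2 (0.350330 km)
Q5 at 18.043°N, 98.716°W:
  2: 2.451326 km
  3: 0.807480 km
  4: 1.451025 km
  → nearest: 3 (0.807480 km)

Q1→4; Q2→2; Q3→4; Q4→2; Q5→3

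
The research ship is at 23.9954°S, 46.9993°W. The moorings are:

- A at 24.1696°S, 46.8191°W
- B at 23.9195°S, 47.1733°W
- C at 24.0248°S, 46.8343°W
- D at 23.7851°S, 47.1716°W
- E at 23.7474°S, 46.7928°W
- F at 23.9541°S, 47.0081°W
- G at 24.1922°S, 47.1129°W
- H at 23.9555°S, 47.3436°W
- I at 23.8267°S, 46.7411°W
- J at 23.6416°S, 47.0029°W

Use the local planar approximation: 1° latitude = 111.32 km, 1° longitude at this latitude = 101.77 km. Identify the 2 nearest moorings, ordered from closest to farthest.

F, C

Distances from 23.9954°S, 46.9993°W:
A: √((-0.1742·111.32)² + (0.1802·101.77)²) = √(376.047492 + 336.317234) = 26.6902 km
B: √((0.0759·111.32)² + (-0.1740·101.77)²) = √(71.388778 + 313.572556) = 19.6204 km
C: √((-0.0294·111.32)² + (0.1650·101.77)²) = √(10.711272 + 281.972943) = 17.1080 km
D: √((0.2103·111.32)² + (-0.1723·101.77)²) = √(548.056005 + 307.475208) = 29.2495 km
E: √((0.2480·111.32)² + (0.2065·101.77)²) = √(762.166326 + 441.651450) = 34.6961 km
F: √((0.0413·111.32)² + (-0.0088·101.77)²) = √(21.137153 + 0.802056) = 4.6839 km
G: √((-0.1968·111.32)² + (-0.1136·101.77)²) = √(479.950649 + 133.658386) = 24.7711 km
H: √((0.0399·111.32)² + (-0.3443·101.77)²) = √(19.728415 + 1227.760323) = 35.3198 km
I: √((0.1687·111.32)² + (0.2582·101.77)²) = √(352.676531 + 690.481465) = 32.2980 km
J: √((0.3538·111.32)² + (-0.0036·101.77)²) = √(1551.179485 + 0.134228) = 39.3867 km
Sorted: F (4.6839 km) < C (17.1080 km) < B (19.6204 km) < G (24.7711 km) < …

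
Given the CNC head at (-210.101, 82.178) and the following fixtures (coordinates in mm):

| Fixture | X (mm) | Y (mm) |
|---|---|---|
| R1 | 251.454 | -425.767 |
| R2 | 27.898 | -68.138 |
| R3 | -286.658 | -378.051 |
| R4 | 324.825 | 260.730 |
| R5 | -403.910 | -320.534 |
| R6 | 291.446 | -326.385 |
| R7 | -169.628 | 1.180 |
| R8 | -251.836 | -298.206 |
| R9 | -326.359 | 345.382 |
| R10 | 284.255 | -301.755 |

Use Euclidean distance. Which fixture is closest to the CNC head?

Distances from (-210.101, 82.178):
R1: √((461.555)² + (-507.945)²) = √(213033.01802 + 258008.12302) = 686.324 mm
R2: √((237.999)² + (-150.316)²) = √(56643.52400 + 22594.89986) = 281.493 mm
R3: √((-76.557)² + (-460.229)²) = √(5860.97425 + 211810.73244) = 466.553 mm
R4: √((534.926)² + (178.552)²) = √(286145.82548 + 31880.81670) = 563.939 mm
R5: √((-193.809)² + (-402.712)²) = √(37561.92848 + 162176.95494) = 446.922 mm
R6: √((501.547)² + (-408.563)²) = √(251549.39321 + 166923.72497) = 646.895 mm
R7: √((40.473)² + (-80.998)²) = √(1638.06373 + 6560.67600) = 90.547 mm
R8: √((-41.735)² + (-380.384)²) = √(1741.81023 + 144691.98746) = 382.667 mm
R9: √((-116.258)² + (263.204)²) = √(13515.92256 + 69276.34562) = 287.736 mm
R10: √((494.356)² + (-383.933)²) = √(244387.85474 + 147404.54849) = 625.933 mm
Minimum: R7 at 90.547 mm.

R7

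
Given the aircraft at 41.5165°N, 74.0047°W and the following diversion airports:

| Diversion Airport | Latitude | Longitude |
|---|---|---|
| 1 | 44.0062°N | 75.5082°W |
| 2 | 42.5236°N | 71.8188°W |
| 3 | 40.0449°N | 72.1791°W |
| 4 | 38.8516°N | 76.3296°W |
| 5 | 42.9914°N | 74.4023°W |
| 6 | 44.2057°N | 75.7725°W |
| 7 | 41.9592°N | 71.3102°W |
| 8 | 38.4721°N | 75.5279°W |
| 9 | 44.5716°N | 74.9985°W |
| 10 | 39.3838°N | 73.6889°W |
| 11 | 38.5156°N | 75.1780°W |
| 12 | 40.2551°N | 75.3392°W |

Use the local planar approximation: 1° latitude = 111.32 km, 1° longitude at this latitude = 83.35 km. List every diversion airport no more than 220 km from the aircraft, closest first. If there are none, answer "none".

Distances from 41.5165°N, 74.0047°W:
1: √((2.4897·111.32)² + (-1.5035·83.35)²) = √(76814.009349 + 15704.281565) = 304.1682 km
2: √((1.0071·111.32)² + (2.1859·83.35)²) = √(12568.735510 + 33194.932393) = 213.9244 km
3: √((-1.4716·111.32)² + (1.8256·83.35)²) = √(26836.504874 + 23153.809857) = 223.5851 km
4: √((-2.6649·111.32)² + (-2.3249·83.35)²) = √(88005.178669 + 37550.849238) = 354.3389 km
5: √((1.4749·111.32)² + (-0.3976·83.35)²) = √(26956.999251 + 1098.256949) = 167.4970 km
6: √((2.6892·111.32)² + (-1.7678·83.35)²) = √(89617.453771 + 21710.882026) = 333.6590 km
7: √((0.4427·111.32)² + (2.6945·83.35)²) = √(2428.652838 + 50439.129670) = 229.9300 km
8: √((-3.0444·111.32)² + (-1.5232·83.35)²) = √(114854.977709 + 16118.516584) = 361.9026 km
9: √((3.0551·111.32)² + (-0.9938·83.35)²) = √(115663.746546 + 6861.343992) = 350.0358 km
10: √((-2.1327·111.32)² + (0.3158·83.35)²) = √(56364.535615 + 692.843999) = 238.8669 km
11: √((-3.0009·111.32)² + (-1.1733·83.35)²) = √(111596.209207 + 9563.774988) = 348.0804 km
12: √((-1.2614·111.32)² + (-1.3345·83.35)²) = √(19717.509041 + 12372.240815) = 179.1361 km
Threshold 220 km: 5 (167.4970 km), 12 (179.1361 km), 2 (213.9244 km) are within range.

5, 12, 2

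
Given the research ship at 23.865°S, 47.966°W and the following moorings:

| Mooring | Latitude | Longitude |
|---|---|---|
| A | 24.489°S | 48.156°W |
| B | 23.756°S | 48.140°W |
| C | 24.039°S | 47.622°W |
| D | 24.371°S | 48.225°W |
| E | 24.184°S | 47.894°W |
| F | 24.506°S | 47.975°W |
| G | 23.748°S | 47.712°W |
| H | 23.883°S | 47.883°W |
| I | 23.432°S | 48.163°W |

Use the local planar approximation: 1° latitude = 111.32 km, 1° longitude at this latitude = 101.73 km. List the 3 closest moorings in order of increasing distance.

Distances from 23.865°S, 47.966°W:
A: √((-0.624·111.32)² + (-0.190·101.73)²) = √(4825.20284 + 373.59864) = 72.103 km
B: √((0.109·111.32)² + (-0.174·101.73)²) = √(147.23104 + 313.32611) = 21.461 km
C: √((-0.174·111.32)² + (0.344·101.73)²) = √(375.18450 + 1224.65842) = 39.998 km
D: √((-0.506·111.32)² + (-0.259·101.73)²) = √(3172.83457 + 694.22079) = 62.186 km
E: √((-0.319·111.32)² + (0.072·101.73)²) = √(1261.03680 + 53.64918) = 36.259 km
F: √((-0.641·111.32)² + (-0.009·101.73)²) = √(5091.69586 + 0.83827) = 71.362 km
G: √((0.117·111.32)² + (0.254·101.73)²) = √(169.63604 + 667.67563) = 28.936 km
H: √((-0.018·111.32)² + (0.083·101.73)²) = √(4.01505 + 71.29421) = 8.678 km
I: √((0.433·111.32)² + (-0.197·101.73)²) = √(2323.39039 + 401.63407) = 52.202 km
Sorted: H (8.678 km) < B (21.461 km) < G (28.936 km) < E (36.259 km) < C (39.998 km) < …

H, B, G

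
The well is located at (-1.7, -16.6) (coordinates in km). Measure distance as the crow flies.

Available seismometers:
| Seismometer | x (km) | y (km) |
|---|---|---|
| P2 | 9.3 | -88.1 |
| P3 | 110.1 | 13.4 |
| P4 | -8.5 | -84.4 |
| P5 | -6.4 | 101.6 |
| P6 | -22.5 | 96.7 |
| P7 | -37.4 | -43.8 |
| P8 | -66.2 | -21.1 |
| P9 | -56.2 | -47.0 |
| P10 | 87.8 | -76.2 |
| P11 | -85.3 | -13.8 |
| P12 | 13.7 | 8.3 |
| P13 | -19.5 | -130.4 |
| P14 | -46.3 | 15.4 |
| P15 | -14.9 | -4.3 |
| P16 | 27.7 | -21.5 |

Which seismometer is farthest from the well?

Distances from (-1.7, -16.6):
P2: √((11.0)² + (-71.5)²) = √(121.0000 + 5112.2500) = 72.34 km
P3: √((111.8)² + (30.0)²) = √(12499.2400 + 900.0000) = 115.76 km
P4: √((-6.8)² + (-67.8)²) = √(46.2400 + 4596.8400) = 68.14 km
P5: √((-4.7)² + (118.2)²) = √(22.0900 + 13971.2400) = 118.29 km
P6: √((-20.8)² + (113.3)²) = √(432.6400 + 12836.8900) = 115.19 km
P7: √((-35.7)² + (-27.2)²) = √(1274.4900 + 739.8400) = 44.88 km
P8: √((-64.5)² + (-4.5)²) = √(4160.2500 + 20.2500) = 64.66 km
P9: √((-54.5)² + (-30.4)²) = √(2970.2500 + 924.1600) = 62.41 km
P10: √((89.5)² + (-59.6)²) = √(8010.2500 + 3552.1600) = 107.53 km
P11: √((-83.6)² + (2.8)²) = √(6988.9600 + 7.8400) = 83.65 km
P12: √((15.4)² + (24.9)²) = √(237.1600 + 620.0100) = 29.28 km
P13: √((-17.8)² + (-113.8)²) = √(316.8400 + 12950.4400) = 115.18 km
P14: √((-44.6)² + (32.0)²) = √(1989.1600 + 1024.0000) = 54.89 km
P15: √((-13.2)² + (12.3)²) = √(174.2400 + 151.2900) = 18.04 km
P16: √((29.4)² + (-4.9)²) = √(864.3600 + 24.0100) = 29.81 km
Maximum: P5 at 118.29 km.

P5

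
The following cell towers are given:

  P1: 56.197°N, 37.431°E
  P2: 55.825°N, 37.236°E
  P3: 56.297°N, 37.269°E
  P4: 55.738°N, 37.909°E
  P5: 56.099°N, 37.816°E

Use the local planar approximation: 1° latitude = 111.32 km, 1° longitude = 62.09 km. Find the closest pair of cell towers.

Pairwise distances:
P1–P3: √((0.100·111.32)² + (-0.162·62.09)²) = √(123.92142 + 101.17503) = 15.003 km
P1–P5: √((-0.098·111.32)² + (0.385·62.09)²) = √(119.01414 + 571.43229) = 26.276 km
P3–P5: √((-0.198·111.32)² + (0.547·62.09)²) = √(485.82155 + 1153.50099) = 40.489 km
P4–P5: √((0.361·111.32)² + (-0.093·62.09)²) = √(1614.95639 + 33.34335) = 40.599 km
P2–P4: √((-0.087·111.32)² + (0.673·62.09)²) = √(93.79613 + 1746.11743) = 42.894 km
P1–P2: √((-0.372·111.32)² + (-0.195·62.09)²) = √(1714.87423 + 146.59277) = 43.145 km
P2–P5: √((0.274·111.32)² + (0.580·62.09)²) = √(930.35248 + 1296.87855) = 47.194 km
P2–P3: √((0.472·111.32)² + (0.033·62.09)²) = √(2760.77105 + 4.19828) = 52.583 km
P1–P4: √((-0.459·111.32)² + (0.478·62.09)²) = √(2610.78895 + 880.84423) = 59.090 km
P3–P4: √((-0.559·111.32)² + (0.640·62.09)²) = √(3872.30905 + 1579.07685) = 73.834 km
Closest pair: P1–P3 at 15.003 km.

P1 and P3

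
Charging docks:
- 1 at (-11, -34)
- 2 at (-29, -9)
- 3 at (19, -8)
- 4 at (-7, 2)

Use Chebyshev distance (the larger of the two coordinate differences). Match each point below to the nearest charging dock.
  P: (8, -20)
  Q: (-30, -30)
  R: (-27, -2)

P at (8, -20):
  1: max(|-19|, |-14|) = 19
  2: max(|-37|, |11|) = 37
  3: max(|11|, |12|) = 12
  4: max(|-15|, |22|) = 22
  → nearest: 3 (12)
Q at (-30, -30):
  1: max(|19|, |-4|) = 19
  2: max(|1|, |21|) = 21
  3: max(|49|, |22|) = 49
  4: max(|23|, |32|) = 32
  → nearest: 1 (19)
R at (-27, -2):
  1: max(|16|, |-32|) = 32
  2: max(|-2|, |-7|) = 7
  3: max(|46|, |-6|) = 46
  4: max(|20|, |4|) = 20
  → nearest: 2 (7)

P→3; Q→1; R→2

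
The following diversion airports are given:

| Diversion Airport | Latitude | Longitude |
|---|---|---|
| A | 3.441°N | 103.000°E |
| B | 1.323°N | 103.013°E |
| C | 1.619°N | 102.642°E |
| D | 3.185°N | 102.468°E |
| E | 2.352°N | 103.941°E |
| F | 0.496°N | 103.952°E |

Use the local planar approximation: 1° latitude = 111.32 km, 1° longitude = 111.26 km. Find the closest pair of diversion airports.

Pairwise distances:
B–C: √((0.296·111.32)² + (-0.371·111.26)²) = √(1085.74995 + 1703.82870) = 52.816 km
A–D: √((-0.256·111.32)² + (-0.532·111.26)²) = √(812.13144 + 3503.49398) = 65.693 km
B–F: √((-0.827·111.32)² + (0.939·111.26)²) = √(8475.34556 + 10914.63698) = 139.248 km
B–E: √((1.029·111.32)² + (0.928·111.26)²) = √(13121.30845 + 10660.41382) = 154.213 km
A–E: √((-1.089·111.32)² + (0.941·111.26)²) = √(14696.10191 + 10961.18122) = 160.179 km
C–E: √((0.733·111.32)² + (1.299·111.26)²) = √(6658.16180 + 20887.97858) = 165.970 km
C–D: √((1.566·111.32)² + (-0.174·111.26)²) = √(30389.94477 + 374.78017) = 175.399 km
D–E: √((-0.833·111.32)² + (1.473·111.26)²) = √(8598.77130 + 26858.61444) = 188.301 km
C–F: √((-1.123·111.32)² + (1.310·111.26)²) = √(15628.09015 + 21243.23740) = 192.019 km
E–F: √((-1.856·111.32)² + (0.011·111.26)²) = √(42687.65904 + 1.49783) = 206.614 km
A–C: √((-1.822·111.32)² + (-0.358·111.26)²) = √(41137.99685 + 1586.51493) = 206.699 km
B–D: √((1.862·111.32)² + (-0.545·111.26)²) = √(42964.10296 + 3676.80939) = 215.965 km
A–B: √((-2.118·111.32)² + (0.013·111.26)²) = √(55590.20900 + 2.09202) = 235.780 km
D–F: √((-2.689·111.32)² + (1.484·111.26)²) = √(89604.12429 + 27261.25926) = 341.856 km
A–F: √((-2.945·111.32)² + (0.952·111.26)²) = √(107477.36084 + 11218.94472) = 344.523 km
Closest pair: B–C at 52.816 km.

B and C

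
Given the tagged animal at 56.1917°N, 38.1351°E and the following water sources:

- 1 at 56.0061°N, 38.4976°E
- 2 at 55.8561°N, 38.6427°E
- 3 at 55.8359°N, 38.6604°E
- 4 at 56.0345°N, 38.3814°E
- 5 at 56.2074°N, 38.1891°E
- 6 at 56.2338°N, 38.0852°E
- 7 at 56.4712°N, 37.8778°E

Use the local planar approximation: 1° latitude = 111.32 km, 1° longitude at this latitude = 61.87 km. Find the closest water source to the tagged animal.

5

Distances from 56.1917°N, 38.1351°E:
1: √((-0.1856·111.32)² + (0.3625·61.87)²) = √(426.876590 + 503.009577) = 30.4940 km
2: √((-0.3356·111.32)² + (0.5076·61.87)²) = √(1395.694283 + 986.287341) = 48.8055 km
3: √((-0.3558·111.32)² + (0.5253·61.87)²) = √(1568.766414 + 1056.270215) = 51.2351 km
4: √((-0.1572·111.32)² + (0.2463·61.87)²) = √(306.232640 + 232.214351) = 23.2045 km
5: √((0.0157·111.32)² + (0.0540·61.87)²) = √(3.054539 + 11.162147) = 3.7705 km
6: √((0.0421·111.32)² + (-0.0499·61.87)²) = √(21.963957 + 9.531502) = 5.6121 km
7: √((0.2795·111.32)² + (-0.2573·61.87)²) = √(968.077262 + 253.419369) = 34.9499 km
Minimum: 5 at 3.7705 km.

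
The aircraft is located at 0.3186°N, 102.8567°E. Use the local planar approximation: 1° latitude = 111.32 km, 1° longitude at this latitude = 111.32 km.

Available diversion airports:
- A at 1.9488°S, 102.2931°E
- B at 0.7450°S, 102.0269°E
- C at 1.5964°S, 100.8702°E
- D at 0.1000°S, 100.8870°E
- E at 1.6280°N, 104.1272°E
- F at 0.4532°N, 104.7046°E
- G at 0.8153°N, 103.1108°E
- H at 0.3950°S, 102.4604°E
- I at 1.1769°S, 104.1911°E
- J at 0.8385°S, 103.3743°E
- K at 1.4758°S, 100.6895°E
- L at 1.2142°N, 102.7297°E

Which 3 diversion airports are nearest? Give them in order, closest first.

Distances from 0.3186°N, 102.8567°E:
A: √((-2.2674·111.32)² + (-0.5636·111.32)²) = √(63709.277495 + 3936.301577) = 260.0876 km
B: √((-1.0636·111.32)² + (-0.8298·111.32)²) = √(14018.548634 + 8532.833204) = 150.1712 km
C: √((-1.9150·111.32)² + (-1.9865·111.32)²) = √(45444.774413 + 48901.652378) = 307.1586 km
D: √((-0.4186·111.32)² + (-1.9697·111.32)²) = √(2171.425048 + 48078.019043) = 224.1639 km
E: √((1.3094·111.32)² + (1.2705·111.32)²) = √(21246.679586 + 20003.027596) = 203.1002 km
F: √((0.1346·111.32)² + (1.8479·111.32)²) = √(224.510427 + 42315.875067) = 206.2532 km
G: √((0.4967·111.32)² + (0.2541·111.32)²) = √(3057.276481 + 800.121104) = 62.1080 km
H: √((-0.7136·111.32)² + (-0.3963·111.32)²) = √(6310.388218 + 1946.231691) = 90.8659 km
I: √((-1.4955·111.32)² + (1.3344·111.32)²) = √(27715.277418 + 22065.738238) = 223.1166 km
J: √((-1.1571·111.32)² + (0.5176·111.32)²) = √(16591.596697 + 3319.975896) = 141.1084 km
K: √((-1.7944·111.32)² + (-2.1672·111.32)²) = √(39901.104403 + 58202.867187) = 313.2155 km
L: √((0.8956·111.32)² + (-0.1270·111.32)²) = √(9939.729488 + 199.872865) = 100.6956 km
Sorted: G (62.1080 km) < H (90.8659 km) < L (100.6956 km) < J (141.1084 km) < B (150.1712 km) < …

G, H, L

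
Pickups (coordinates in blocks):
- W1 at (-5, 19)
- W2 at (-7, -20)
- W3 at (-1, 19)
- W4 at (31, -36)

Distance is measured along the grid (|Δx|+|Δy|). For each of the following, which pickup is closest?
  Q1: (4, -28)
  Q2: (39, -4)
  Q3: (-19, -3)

Q1→W2; Q2→W4; Q3→W2

Q1 at (4, -28):
  W1: |-9| + |47| = 9 + 47 = 56 blocks
  W2: |-11| + |8| = 11 + 8 = 19 blocks
  W3: |-5| + |47| = 5 + 47 = 52 blocks
  W4: |27| + |-8| = 27 + 8 = 35 blocks
  → nearest: W2 (19 blocks)
Q2 at (39, -4):
  W1: |-44| + |23| = 44 + 23 = 67 blocks
  W2: |-46| + |-16| = 46 + 16 = 62 blocks
  W3: |-40| + |23| = 40 + 23 = 63 blocks
  W4: |-8| + |-32| = 8 + 32 = 40 blocks
  → nearest: W4 (40 blocks)
Q3 at (-19, -3):
  W1: |14| + |22| = 14 + 22 = 36 blocks
  W2: |12| + |-17| = 12 + 17 = 29 blocks
  W3: |18| + |22| = 18 + 22 = 40 blocks
  W4: |50| + |-33| = 50 + 33 = 83 blocks
  → nearest: W2 (29 blocks)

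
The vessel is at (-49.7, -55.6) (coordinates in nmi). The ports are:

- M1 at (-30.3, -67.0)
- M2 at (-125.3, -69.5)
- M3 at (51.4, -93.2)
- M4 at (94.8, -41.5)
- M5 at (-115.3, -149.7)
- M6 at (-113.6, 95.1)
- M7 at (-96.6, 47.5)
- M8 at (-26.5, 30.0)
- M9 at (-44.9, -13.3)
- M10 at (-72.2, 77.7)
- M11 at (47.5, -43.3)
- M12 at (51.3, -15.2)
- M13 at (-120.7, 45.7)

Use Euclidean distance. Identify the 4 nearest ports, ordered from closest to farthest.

M1, M9, M2, M8

Distances from (-49.7, -55.6):
M1: √((19.4)² + (-11.4)²) = √(376.360 + 129.960) = 22.5 nmi
M2: √((-75.6)² + (-13.9)²) = √(5715.360 + 193.210) = 76.9 nmi
M3: √((101.1)² + (-37.6)²) = √(10221.210 + 1413.760) = 107.9 nmi
M4: √((144.5)² + (14.1)²) = √(20880.250 + 198.810) = 145.2 nmi
M5: √((-65.6)² + (-94.1)²) = √(4303.360 + 8854.810) = 114.7 nmi
M6: √((-63.9)² + (150.7)²) = √(4083.210 + 22710.490) = 163.7 nmi
M7: √((-46.9)² + (103.1)²) = √(2199.610 + 10629.610) = 113.3 nmi
M8: √((23.2)² + (85.6)²) = √(538.240 + 7327.360) = 88.7 nmi
M9: √((4.8)² + (42.3)²) = √(23.040 + 1789.290) = 42.6 nmi
M10: √((-22.5)² + (133.3)²) = √(506.250 + 17768.890) = 135.2 nmi
M11: √((97.2)² + (12.3)²) = √(9447.840 + 151.290) = 98.0 nmi
M12: √((101.0)² + (40.4)²) = √(10201.000 + 1632.160) = 108.8 nmi
M13: √((-71.0)² + (101.3)²) = √(5041.000 + 10261.690) = 123.7 nmi
Sorted: M1 (22.5 nmi) < M9 (42.6 nmi) < M2 (76.9 nmi) < M8 (88.7 nmi) < M11 (98.0 nmi) < M3 (107.9 nmi) < …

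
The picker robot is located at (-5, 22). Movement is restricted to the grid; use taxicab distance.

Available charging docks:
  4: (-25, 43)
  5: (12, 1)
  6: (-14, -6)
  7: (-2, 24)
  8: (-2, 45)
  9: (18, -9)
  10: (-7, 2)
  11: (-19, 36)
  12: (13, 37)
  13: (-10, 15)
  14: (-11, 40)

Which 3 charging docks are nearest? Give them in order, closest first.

Distances from (-5, 22):
4: |-20| + |21| = 20 + 21 = 41
5: |17| + |-21| = 17 + 21 = 38
6: |-9| + |-28| = 9 + 28 = 37
7: |3| + |2| = 3 + 2 = 5
8: |3| + |23| = 3 + 23 = 26
9: |23| + |-31| = 23 + 31 = 54
10: |-2| + |-20| = 2 + 20 = 22
11: |-14| + |14| = 14 + 14 = 28
12: |18| + |15| = 18 + 15 = 33
13: |-5| + |-7| = 5 + 7 = 12
14: |-6| + |18| = 6 + 18 = 24
Sorted: 7 (5) < 13 (12) < 10 (22) < 14 (24) < 8 (26) < …

7, 13, 10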